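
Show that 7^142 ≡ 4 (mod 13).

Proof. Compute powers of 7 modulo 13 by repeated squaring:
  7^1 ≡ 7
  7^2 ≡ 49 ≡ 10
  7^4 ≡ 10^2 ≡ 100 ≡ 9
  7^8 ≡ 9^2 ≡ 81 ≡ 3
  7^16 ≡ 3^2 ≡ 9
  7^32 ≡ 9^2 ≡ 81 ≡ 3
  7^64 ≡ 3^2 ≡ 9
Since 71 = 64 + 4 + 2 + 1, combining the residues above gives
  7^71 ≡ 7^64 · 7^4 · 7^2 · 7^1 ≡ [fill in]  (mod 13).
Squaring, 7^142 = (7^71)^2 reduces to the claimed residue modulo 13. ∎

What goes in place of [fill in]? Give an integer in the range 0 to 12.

Multiply the listed residues: 9 · 9 · 10 · 7 = 81 → 810 → 5670.
Reducing modulo 13: 5670 = 436·13 + 2, so 7^71 ≡ 2.

2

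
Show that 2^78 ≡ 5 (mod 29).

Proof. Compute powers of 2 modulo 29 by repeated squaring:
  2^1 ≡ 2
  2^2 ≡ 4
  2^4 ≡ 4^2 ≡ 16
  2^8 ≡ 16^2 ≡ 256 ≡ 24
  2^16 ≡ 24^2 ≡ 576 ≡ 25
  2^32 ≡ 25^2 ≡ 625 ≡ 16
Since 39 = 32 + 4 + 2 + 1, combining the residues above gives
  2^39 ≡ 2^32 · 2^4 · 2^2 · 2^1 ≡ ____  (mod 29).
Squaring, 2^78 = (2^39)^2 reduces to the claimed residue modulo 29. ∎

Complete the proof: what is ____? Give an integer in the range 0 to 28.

18

Multiply the listed residues: 16 · 16 · 4 · 2 = 256 → 1024 → 2048.
Reducing modulo 29: 2048 = 70·29 + 18, so 2^39 ≡ 18.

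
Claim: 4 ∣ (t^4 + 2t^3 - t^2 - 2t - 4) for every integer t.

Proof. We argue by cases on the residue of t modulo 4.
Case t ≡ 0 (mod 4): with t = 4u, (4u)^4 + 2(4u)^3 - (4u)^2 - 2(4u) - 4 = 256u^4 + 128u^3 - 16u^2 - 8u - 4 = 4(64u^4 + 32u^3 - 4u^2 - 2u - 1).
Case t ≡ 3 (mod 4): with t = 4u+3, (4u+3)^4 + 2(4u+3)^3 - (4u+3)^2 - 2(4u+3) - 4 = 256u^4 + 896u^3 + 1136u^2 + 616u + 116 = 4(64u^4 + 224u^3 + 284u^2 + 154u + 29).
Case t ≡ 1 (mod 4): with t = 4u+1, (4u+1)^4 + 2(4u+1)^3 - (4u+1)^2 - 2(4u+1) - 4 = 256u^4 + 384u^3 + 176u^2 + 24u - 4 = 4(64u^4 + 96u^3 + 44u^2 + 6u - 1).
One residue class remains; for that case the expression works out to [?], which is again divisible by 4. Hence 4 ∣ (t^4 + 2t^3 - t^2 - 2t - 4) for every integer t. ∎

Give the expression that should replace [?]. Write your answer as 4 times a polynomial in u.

Only t ≡ 2 (mod 4) is unaccounted for. Put t = 4u+2:
(4u+2)^4 + 2(4u+2)^3 - (4u+2)^2 - 2(4u+2) - 4 expands to 256u^4 + 640u^3 + 560u^2 + 200u + 20,
and factoring out 4 leaves 4(64u^4 + 160u^3 + 140u^2 + 50u + 5).

4(64u^4 + 160u^3 + 140u^2 + 50u + 5)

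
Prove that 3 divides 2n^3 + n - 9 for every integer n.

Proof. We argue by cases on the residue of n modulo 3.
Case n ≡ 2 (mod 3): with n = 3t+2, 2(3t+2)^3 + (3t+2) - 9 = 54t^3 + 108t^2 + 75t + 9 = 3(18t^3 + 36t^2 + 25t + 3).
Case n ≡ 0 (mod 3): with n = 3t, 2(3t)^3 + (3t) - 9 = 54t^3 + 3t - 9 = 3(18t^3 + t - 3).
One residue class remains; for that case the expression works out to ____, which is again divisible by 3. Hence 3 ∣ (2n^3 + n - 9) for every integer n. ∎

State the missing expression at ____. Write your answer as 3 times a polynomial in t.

Only n ≡ 1 (mod 3) is unaccounted for. Put n = 3t+1:
2(3t+1)^3 + (3t+1) - 9 expands to 54t^3 + 54t^2 + 21t - 6,
and factoring out 3 leaves 3(18t^3 + 18t^2 + 7t - 2).

3(18t^3 + 18t^2 + 7t - 2)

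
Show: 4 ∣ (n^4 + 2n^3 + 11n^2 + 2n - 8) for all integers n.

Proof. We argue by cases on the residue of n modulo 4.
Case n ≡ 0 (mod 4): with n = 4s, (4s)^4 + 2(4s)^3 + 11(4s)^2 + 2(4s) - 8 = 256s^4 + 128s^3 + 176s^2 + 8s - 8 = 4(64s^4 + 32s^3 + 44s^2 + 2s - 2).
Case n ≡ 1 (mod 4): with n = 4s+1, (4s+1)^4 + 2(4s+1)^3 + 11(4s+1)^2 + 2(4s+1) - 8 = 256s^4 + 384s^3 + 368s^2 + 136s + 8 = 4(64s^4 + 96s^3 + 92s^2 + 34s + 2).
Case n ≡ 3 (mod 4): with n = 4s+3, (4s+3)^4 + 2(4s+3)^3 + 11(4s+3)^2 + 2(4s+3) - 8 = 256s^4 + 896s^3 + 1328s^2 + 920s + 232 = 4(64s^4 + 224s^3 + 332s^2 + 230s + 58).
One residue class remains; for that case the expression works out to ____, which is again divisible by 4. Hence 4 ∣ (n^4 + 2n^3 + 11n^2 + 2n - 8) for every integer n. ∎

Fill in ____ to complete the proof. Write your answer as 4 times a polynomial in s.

The residues treated are {0, 1, 3}, so the missing case is n ≡ 2 (mod 4); write n = 4s+2.
Then (4s+2)^4 + 2(4s+2)^3 + 11(4s+2)^2 + 2(4s+2) - 8 = 256s^4 + 640s^3 + 752s^2 + 408s + 72 = 4(64s^4 + 160s^3 + 188s^2 + 102s + 18).

4(64s^4 + 160s^3 + 188s^2 + 102s + 18)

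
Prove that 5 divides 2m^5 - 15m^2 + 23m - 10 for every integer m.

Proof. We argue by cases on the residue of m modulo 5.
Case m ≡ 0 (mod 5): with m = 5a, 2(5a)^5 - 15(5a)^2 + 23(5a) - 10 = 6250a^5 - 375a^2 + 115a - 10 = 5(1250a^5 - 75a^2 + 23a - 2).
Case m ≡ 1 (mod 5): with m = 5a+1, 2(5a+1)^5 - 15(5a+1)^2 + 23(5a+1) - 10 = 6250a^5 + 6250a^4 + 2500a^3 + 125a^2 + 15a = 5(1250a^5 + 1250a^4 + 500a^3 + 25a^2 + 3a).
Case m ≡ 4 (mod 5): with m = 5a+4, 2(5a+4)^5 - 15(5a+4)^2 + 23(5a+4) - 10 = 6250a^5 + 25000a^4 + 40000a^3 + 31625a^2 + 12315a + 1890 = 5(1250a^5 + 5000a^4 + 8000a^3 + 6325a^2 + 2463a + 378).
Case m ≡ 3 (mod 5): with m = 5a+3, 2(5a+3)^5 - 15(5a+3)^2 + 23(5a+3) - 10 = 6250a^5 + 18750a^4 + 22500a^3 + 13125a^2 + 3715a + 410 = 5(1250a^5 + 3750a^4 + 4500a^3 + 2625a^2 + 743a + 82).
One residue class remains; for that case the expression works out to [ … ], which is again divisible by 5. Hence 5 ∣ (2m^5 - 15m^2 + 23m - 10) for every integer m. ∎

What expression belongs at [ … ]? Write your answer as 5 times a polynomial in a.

The residues treated are {0, 1, 4, 3}, so the missing case is m ≡ 2 (mod 5); write m = 5a+2.
Then 2(5a+2)^5 - 15(5a+2)^2 + 23(5a+2) - 10 = 6250a^5 + 12500a^4 + 10000a^3 + 3625a^2 + 615a + 40 = 5(1250a^5 + 2500a^4 + 2000a^3 + 725a^2 + 123a + 8).

5(1250a^5 + 2500a^4 + 2000a^3 + 725a^2 + 123a + 8)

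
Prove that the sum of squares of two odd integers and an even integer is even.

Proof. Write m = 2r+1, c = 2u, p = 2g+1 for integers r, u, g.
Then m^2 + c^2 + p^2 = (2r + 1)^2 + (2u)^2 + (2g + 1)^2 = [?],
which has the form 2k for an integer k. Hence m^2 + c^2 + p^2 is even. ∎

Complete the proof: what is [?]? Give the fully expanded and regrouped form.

Expanding: (2r + 1)^2 + (2u)^2 + (2g + 1)^2 = 4g^2 + 4g + 4r^2 + 4r + 4u^2 + 2.
Every term is even; pulling out the factor of 2 gives 2(2g^2 + 2g + 2r^2 + 2r + 2u^2 + 1).

2(2g^2 + 2g + 2r^2 + 2r + 2u^2 + 1)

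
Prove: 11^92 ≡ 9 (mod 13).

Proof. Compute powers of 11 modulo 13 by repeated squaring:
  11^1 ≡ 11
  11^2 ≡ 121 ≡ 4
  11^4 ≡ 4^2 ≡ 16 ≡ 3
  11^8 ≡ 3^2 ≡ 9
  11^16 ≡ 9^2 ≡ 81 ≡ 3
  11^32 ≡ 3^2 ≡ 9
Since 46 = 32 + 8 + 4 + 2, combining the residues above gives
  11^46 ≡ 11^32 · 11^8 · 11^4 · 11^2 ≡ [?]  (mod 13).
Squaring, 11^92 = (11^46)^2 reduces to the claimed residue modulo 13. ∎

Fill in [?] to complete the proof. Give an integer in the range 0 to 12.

11^32 · 11^8 · 11^4 · 11^2 ≡ 9 · 9 · 3 · 4 = 972.
972 mod 13 = 10, so 11^46 ≡ 10 (mod 13).

10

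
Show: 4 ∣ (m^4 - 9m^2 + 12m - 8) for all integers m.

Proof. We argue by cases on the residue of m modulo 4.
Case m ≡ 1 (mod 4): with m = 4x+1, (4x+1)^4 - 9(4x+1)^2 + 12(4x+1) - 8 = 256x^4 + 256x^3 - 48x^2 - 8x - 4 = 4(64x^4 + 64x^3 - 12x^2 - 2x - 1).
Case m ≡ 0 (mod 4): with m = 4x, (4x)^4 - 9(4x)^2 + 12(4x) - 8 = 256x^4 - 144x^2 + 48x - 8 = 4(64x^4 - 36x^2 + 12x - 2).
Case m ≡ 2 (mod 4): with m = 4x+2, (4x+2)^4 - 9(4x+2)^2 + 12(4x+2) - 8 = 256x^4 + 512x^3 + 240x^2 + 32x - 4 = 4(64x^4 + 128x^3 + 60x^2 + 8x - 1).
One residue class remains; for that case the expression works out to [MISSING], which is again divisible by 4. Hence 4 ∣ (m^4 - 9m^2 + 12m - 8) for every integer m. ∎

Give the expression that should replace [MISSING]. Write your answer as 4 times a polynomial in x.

Only m ≡ 3 (mod 4) is unaccounted for. Put m = 4x+3:
(4x+3)^4 - 9(4x+3)^2 + 12(4x+3) - 8 expands to 256x^4 + 768x^3 + 720x^2 + 264x + 28,
and factoring out 4 leaves 4(64x^4 + 192x^3 + 180x^2 + 66x + 7).

4(64x^4 + 192x^3 + 180x^2 + 66x + 7)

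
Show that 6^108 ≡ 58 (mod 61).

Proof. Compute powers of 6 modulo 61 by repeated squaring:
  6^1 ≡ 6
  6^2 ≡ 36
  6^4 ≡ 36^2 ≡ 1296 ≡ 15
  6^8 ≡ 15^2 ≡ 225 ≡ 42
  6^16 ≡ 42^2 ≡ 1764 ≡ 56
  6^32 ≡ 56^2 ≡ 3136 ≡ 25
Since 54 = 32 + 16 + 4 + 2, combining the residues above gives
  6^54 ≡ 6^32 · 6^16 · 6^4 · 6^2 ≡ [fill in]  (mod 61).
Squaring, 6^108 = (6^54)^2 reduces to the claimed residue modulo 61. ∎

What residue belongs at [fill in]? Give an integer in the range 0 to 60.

27

6^32 · 6^16 · 6^4 · 6^2 ≡ 25 · 56 · 15 · 36 = 756000.
756000 mod 61 = 27, so 6^54 ≡ 27 (mod 61).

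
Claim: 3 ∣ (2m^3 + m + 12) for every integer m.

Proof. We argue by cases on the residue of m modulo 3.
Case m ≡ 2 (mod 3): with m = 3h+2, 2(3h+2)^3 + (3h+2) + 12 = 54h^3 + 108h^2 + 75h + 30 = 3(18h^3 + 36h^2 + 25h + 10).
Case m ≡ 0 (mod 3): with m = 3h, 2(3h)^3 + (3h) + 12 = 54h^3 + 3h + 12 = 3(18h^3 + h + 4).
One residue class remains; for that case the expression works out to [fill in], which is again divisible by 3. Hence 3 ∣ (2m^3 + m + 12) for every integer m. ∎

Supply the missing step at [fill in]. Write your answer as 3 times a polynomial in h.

The residues treated are {2, 0}, so the missing case is m ≡ 1 (mod 3); write m = 3h+1.
Then 2(3h+1)^3 + (3h+1) + 12 = 54h^3 + 54h^2 + 21h + 15 = 3(18h^3 + 18h^2 + 7h + 5).

3(18h^3 + 18h^2 + 7h + 5)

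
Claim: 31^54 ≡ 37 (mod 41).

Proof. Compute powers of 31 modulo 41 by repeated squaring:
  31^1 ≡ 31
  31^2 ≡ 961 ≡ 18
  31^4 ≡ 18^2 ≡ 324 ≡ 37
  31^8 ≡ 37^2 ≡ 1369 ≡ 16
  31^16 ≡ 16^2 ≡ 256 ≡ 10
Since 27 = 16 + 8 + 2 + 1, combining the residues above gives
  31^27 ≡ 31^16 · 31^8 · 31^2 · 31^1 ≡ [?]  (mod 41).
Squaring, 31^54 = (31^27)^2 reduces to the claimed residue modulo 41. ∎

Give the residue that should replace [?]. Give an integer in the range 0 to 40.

23

Multiply the listed residues: 10 · 16 · 18 · 31 = 160 → 2880 → 89280.
Reducing modulo 41: 89280 = 2177·41 + 23, so 31^27 ≡ 23.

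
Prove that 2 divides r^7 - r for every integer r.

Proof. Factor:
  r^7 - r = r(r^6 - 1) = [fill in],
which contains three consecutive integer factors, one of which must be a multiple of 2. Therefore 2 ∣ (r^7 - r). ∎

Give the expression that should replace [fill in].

r^6 - 1 = (r^2 - 1)(r^4 + r^2 + 1), and r^2 - 1 = (r-1)(r+1).
So r(r^6 - 1) = (r - 1)r(r + 1)(r^4 + r^2 + 1).

(r - 1)r(r + 1)(r^4 + r^2 + 1)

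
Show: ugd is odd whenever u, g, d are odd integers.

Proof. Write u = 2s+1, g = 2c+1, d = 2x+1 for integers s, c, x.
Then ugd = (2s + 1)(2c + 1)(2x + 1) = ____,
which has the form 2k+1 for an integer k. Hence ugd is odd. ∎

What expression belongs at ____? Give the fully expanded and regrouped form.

Expanding: (2s + 1)(2c + 1)(2x + 1) = 8csx + 4cs + 4cx + 2c + 4sx + 2s + 2x + 1.
Every term except the constant is even, so this is 2(4csx + 2cs + 2cx + c + 2sx + s + x) + 1,
and 4csx + 2cs + 2cx + c + 2sx + s + x ∈ ℤ gives the required form.

2(4csx + 2cs + 2cx + c + 2sx + s + x) + 1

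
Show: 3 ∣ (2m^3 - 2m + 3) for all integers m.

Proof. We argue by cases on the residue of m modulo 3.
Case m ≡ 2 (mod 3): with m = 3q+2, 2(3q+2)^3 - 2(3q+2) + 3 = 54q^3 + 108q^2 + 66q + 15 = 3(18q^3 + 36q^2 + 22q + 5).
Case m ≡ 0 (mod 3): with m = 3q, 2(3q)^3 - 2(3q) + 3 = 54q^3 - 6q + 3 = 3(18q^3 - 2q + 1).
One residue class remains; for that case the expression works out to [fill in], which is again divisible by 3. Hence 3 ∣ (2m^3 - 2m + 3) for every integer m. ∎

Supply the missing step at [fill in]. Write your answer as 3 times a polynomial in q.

3(18q^3 + 18q^2 + 4q + 1)

Only m ≡ 1 (mod 3) is unaccounted for. Put m = 3q+1:
2(3q+1)^3 - 2(3q+1) + 3 expands to 54q^3 + 54q^2 + 12q + 3,
and factoring out 3 leaves 3(18q^3 + 18q^2 + 4q + 1).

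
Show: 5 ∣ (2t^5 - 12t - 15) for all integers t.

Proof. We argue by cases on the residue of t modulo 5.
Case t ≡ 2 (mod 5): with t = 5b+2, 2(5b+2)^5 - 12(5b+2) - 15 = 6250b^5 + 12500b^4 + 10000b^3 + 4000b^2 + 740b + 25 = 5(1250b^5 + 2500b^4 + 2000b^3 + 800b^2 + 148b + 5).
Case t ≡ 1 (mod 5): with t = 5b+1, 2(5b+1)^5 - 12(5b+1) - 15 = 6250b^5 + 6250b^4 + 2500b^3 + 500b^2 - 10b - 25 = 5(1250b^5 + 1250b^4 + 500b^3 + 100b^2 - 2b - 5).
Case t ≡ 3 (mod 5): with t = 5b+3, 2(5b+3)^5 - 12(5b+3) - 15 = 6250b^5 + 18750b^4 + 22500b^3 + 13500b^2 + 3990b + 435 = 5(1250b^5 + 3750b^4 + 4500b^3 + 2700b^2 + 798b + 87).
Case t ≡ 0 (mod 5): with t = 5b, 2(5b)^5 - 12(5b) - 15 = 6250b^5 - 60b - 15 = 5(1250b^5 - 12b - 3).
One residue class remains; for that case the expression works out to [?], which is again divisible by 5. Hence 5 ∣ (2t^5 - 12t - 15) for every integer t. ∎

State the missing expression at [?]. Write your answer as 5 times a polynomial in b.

5(1250b^5 + 5000b^4 + 8000b^3 + 6400b^2 + 2548b + 397)

Only t ≡ 4 (mod 5) is unaccounted for. Put t = 5b+4:
2(5b+4)^5 - 12(5b+4) - 15 expands to 6250b^5 + 25000b^4 + 40000b^3 + 32000b^2 + 12740b + 1985,
and factoring out 5 leaves 5(1250b^5 + 5000b^4 + 8000b^3 + 6400b^2 + 2548b + 397).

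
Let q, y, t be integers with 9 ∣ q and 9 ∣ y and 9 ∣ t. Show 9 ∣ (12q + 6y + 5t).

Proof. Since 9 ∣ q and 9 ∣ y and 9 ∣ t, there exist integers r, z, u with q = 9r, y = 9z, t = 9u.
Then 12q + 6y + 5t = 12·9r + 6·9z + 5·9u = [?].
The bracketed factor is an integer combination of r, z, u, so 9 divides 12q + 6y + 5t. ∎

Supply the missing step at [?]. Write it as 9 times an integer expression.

Pull the common 9 out of every term: 12·9r + 6·9z + 5·9u = 9(12r + 5u + 6z).
12r + 5u + 6z is an integer, which exhibits the divisibility.

9(12r + 5u + 6z)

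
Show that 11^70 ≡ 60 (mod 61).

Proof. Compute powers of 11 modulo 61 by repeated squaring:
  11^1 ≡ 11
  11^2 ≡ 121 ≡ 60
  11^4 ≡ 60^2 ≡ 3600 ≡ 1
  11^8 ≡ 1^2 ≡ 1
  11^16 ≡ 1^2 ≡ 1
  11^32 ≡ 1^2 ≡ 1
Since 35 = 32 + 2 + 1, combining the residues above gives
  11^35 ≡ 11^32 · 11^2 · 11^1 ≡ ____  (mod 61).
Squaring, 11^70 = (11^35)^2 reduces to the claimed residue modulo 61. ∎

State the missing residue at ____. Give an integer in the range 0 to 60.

50

Multiply the listed residues: 1 · 60 · 11 = 60 → 660.
Reducing modulo 61: 660 = 10·61 + 50, so 11^35 ≡ 50.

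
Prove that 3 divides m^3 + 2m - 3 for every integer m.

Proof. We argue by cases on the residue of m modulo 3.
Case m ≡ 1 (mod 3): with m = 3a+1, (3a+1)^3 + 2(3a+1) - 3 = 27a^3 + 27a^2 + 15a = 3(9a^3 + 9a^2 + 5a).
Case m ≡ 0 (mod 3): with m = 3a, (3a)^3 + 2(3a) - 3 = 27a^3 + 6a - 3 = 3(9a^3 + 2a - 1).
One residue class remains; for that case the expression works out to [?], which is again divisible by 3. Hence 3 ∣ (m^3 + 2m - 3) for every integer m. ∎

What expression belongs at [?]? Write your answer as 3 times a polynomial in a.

3(9a^3 + 18a^2 + 14a + 3)

Only m ≡ 2 (mod 3) is unaccounted for. Put m = 3a+2:
(3a+2)^3 + 2(3a+2) - 3 expands to 27a^3 + 54a^2 + 42a + 9,
and factoring out 3 leaves 3(9a^3 + 18a^2 + 14a + 3).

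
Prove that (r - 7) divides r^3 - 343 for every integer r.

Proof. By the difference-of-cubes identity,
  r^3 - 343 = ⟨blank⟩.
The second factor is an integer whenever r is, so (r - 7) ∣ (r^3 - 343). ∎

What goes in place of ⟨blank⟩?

(r - 7)(r^2 + 7r + 49)

Polynomial division of r^3 - 343 by r - 7 leaves remainder 0 and quotient r^2 + 7r + 49.
Hence r^3 - 343 = (r - 7)(r^2 + 7r + 49).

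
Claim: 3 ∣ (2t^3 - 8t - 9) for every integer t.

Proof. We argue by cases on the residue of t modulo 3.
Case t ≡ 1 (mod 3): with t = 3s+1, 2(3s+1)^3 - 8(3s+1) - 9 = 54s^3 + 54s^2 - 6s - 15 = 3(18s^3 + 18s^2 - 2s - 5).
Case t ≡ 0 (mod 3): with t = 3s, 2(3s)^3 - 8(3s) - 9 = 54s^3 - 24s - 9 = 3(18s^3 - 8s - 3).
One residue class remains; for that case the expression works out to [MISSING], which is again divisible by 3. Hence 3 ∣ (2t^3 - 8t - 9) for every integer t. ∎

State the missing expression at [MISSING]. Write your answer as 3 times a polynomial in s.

3(18s^3 + 36s^2 + 16s - 3)

The residues treated are {1, 0}, so the missing case is t ≡ 2 (mod 3); write t = 3s+2.
Then 2(3s+2)^3 - 8(3s+2) - 9 = 54s^3 + 108s^2 + 48s - 9 = 3(18s^3 + 36s^2 + 16s - 3).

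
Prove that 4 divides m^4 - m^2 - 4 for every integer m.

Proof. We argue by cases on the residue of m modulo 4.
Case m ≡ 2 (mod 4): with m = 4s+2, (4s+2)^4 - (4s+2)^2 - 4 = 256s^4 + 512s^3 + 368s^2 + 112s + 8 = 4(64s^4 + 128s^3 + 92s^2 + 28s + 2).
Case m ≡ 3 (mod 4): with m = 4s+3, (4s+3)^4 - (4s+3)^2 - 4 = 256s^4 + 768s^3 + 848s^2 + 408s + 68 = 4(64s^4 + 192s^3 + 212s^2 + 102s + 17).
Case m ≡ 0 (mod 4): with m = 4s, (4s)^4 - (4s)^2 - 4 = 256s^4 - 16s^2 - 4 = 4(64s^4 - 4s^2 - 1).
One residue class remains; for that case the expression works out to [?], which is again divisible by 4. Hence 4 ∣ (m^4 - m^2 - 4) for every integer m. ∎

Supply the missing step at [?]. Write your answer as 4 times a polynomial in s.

4(64s^4 + 64s^3 + 20s^2 + 2s - 1)

Only m ≡ 1 (mod 4) is unaccounted for. Put m = 4s+1:
(4s+1)^4 - (4s+1)^2 - 4 expands to 256s^4 + 256s^3 + 80s^2 + 8s - 4,
and factoring out 4 leaves 4(64s^4 + 64s^3 + 20s^2 + 2s - 1).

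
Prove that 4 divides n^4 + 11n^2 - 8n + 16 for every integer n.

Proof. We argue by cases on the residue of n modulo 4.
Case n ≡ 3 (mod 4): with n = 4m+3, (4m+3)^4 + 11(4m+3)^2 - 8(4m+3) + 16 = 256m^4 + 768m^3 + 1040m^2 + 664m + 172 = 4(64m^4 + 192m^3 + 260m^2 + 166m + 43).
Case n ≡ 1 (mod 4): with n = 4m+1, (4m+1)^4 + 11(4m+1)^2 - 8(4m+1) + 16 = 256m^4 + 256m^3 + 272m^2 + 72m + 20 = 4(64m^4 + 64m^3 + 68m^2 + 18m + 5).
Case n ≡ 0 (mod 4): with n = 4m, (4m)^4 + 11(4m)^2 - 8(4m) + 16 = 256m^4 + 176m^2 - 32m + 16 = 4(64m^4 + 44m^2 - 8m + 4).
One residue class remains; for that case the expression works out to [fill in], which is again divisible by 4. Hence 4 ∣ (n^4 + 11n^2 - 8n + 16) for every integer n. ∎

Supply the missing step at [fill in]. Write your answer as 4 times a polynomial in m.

The residues treated are {3, 1, 0}, so the missing case is n ≡ 2 (mod 4); write n = 4m+2.
Then (4m+2)^4 + 11(4m+2)^2 - 8(4m+2) + 16 = 256m^4 + 512m^3 + 560m^2 + 272m + 60 = 4(64m^4 + 128m^3 + 140m^2 + 68m + 15).

4(64m^4 + 128m^3 + 140m^2 + 68m + 15)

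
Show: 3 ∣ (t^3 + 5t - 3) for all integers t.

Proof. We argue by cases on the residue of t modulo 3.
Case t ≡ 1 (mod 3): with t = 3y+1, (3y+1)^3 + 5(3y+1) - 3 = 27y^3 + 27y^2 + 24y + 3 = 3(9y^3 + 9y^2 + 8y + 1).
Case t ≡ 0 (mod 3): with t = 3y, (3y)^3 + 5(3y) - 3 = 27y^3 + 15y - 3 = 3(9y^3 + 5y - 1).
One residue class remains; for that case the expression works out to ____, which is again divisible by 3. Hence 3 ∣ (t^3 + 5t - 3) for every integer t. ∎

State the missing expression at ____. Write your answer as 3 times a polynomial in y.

The residues treated are {1, 0}, so the missing case is t ≡ 2 (mod 3); write t = 3y+2.
Then (3y+2)^3 + 5(3y+2) - 3 = 27y^3 + 54y^2 + 51y + 15 = 3(9y^3 + 18y^2 + 17y + 5).

3(9y^3 + 18y^2 + 17y + 5)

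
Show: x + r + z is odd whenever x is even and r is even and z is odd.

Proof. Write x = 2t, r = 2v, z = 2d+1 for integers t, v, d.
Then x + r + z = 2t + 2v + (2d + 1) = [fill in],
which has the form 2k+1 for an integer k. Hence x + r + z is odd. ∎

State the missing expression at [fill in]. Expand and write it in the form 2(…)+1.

2t + 2v + (2d + 1) = 2d + 2t + 2v + 1
= 2(d + t + v) + 1.
Since d + t + v is an integer, the sum is of the form 2k+1 for an integer k.

2(d + t + v) + 1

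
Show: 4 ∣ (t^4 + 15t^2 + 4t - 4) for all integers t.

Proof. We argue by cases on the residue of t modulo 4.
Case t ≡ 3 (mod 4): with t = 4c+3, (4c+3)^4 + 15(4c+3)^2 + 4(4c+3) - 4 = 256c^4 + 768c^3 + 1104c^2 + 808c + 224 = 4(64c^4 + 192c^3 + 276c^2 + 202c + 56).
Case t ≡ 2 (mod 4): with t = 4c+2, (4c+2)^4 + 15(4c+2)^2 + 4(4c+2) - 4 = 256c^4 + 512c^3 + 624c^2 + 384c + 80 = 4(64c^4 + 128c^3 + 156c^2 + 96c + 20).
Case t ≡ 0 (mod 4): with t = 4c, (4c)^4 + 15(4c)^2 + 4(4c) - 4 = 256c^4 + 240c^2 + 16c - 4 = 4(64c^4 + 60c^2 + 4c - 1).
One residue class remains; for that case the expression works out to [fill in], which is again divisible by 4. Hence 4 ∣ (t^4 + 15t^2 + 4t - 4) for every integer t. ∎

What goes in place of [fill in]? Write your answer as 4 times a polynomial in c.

4(64c^4 + 64c^3 + 84c^2 + 38c + 4)

Only t ≡ 1 (mod 4) is unaccounted for. Put t = 4c+1:
(4c+1)^4 + 15(4c+1)^2 + 4(4c+1) - 4 expands to 256c^4 + 256c^3 + 336c^2 + 152c + 16,
and factoring out 4 leaves 4(64c^4 + 64c^3 + 84c^2 + 38c + 4).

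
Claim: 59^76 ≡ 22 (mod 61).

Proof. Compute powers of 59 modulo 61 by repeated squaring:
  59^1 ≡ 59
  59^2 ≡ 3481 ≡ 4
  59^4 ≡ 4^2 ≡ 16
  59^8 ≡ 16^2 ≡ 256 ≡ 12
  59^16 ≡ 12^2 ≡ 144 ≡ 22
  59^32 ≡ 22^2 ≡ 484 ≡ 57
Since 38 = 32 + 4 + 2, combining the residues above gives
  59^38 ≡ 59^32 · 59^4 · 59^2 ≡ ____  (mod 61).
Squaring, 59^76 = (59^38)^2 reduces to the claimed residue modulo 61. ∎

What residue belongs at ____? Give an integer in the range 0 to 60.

49

Multiply the listed residues: 57 · 16 · 4 = 912 → 3648.
Reducing modulo 61: 3648 = 59·61 + 49, so 59^38 ≡ 49.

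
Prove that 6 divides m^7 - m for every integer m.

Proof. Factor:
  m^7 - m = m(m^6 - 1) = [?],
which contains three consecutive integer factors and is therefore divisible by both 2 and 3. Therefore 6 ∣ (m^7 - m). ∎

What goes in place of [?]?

m^6 - 1 = (m^2 - 1)(m^4 + m^2 + 1), and m^2 - 1 = (m-1)(m+1).
So m(m^6 - 1) = (m - 1)m(m + 1)(m^4 + m^2 + 1).

(m - 1)m(m + 1)(m^4 + m^2 + 1)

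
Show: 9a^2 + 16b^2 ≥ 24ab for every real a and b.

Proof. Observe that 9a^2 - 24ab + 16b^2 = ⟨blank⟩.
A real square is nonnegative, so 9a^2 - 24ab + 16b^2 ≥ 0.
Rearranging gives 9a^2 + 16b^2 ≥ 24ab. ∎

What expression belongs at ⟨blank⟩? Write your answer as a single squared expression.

(3a - 4b)^2

9a^2 - 24ab + 16b^2 is a perfect-square trinomial: the outer terms are (3a)^2 and (4b)^2, and the cross term is -2·3a·4b.
So 9a^2 - 24ab + 16b^2 = (3a - 4b)^2 ≥ 0.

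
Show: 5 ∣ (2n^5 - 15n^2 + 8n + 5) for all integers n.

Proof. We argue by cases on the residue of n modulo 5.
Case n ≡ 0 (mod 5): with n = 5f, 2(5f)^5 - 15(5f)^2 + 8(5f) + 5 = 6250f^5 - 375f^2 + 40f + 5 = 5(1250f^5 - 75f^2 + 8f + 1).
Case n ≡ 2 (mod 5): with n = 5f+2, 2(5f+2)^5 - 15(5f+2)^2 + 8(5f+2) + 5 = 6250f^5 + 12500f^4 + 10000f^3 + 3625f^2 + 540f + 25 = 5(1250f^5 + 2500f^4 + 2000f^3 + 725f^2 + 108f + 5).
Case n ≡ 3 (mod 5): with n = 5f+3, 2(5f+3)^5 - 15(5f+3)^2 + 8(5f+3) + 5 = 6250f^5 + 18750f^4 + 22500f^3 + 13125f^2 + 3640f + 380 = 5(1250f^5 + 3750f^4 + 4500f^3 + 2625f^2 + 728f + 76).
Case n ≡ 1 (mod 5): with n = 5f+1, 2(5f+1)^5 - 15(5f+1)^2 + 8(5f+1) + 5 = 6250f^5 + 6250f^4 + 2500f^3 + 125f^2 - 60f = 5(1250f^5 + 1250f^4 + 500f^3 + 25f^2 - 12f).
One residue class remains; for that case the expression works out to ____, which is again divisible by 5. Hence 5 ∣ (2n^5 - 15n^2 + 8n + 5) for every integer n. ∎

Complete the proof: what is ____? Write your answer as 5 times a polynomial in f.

5(1250f^5 + 5000f^4 + 8000f^3 + 6325f^2 + 2448f + 369)

The residues treated are {0, 2, 3, 1}, so the missing case is n ≡ 4 (mod 5); write n = 5f+4.
Then 2(5f+4)^5 - 15(5f+4)^2 + 8(5f+4) + 5 = 6250f^5 + 25000f^4 + 40000f^3 + 31625f^2 + 12240f + 1845 = 5(1250f^5 + 5000f^4 + 8000f^3 + 6325f^2 + 2448f + 369).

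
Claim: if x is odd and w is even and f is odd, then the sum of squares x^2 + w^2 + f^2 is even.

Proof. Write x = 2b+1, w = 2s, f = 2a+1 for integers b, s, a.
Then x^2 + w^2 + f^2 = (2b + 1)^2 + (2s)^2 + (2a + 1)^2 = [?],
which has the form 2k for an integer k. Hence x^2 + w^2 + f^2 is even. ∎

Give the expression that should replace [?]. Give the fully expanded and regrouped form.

Expanding: (2b + 1)^2 + (2s)^2 + (2a + 1)^2 = 4a^2 + 4a + 4b^2 + 4b + 4s^2 + 2.
Every term is even; pulling out the factor of 2 gives 2(2a^2 + 2a + 2b^2 + 2b + 2s^2 + 1).

2(2a^2 + 2a + 2b^2 + 2b + 2s^2 + 1)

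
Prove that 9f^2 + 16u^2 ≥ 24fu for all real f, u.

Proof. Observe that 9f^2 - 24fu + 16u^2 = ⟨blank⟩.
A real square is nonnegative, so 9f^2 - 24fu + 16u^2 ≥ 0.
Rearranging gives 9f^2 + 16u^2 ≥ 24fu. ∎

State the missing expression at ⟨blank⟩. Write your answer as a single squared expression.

(3f - 4u)^2

9f^2 - 24fu + 16u^2 is a perfect-square trinomial: the outer terms are (3f)^2 and (4u)^2, and the cross term is -2·3f·4u.
So 9f^2 - 24fu + 16u^2 = (3f - 4u)^2 ≥ 0.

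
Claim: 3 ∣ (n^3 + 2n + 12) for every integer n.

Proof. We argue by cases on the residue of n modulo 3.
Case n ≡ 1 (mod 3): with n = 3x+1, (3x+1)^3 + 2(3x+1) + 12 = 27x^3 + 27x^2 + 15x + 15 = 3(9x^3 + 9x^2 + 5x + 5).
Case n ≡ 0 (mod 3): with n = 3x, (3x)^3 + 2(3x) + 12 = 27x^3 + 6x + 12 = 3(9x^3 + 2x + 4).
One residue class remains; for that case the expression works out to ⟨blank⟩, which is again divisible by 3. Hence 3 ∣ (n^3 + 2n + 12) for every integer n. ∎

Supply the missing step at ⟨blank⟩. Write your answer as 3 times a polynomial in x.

3(9x^3 + 18x^2 + 14x + 8)

Only n ≡ 2 (mod 3) is unaccounted for. Put n = 3x+2:
(3x+2)^3 + 2(3x+2) + 12 expands to 27x^3 + 54x^2 + 42x + 24,
and factoring out 3 leaves 3(9x^3 + 18x^2 + 14x + 8).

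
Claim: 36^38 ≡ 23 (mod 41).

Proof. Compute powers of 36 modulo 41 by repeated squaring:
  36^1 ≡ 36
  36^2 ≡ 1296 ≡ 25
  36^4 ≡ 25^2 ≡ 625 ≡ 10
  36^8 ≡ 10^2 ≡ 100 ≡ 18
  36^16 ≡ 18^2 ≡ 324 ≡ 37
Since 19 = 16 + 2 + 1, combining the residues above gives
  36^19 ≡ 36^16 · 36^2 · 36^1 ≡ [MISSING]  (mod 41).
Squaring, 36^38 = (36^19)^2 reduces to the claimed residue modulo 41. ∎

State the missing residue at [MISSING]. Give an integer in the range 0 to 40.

Multiply the listed residues: 37 · 25 · 36 = 925 → 33300.
Reducing modulo 41: 33300 = 812·41 + 8, so 36^19 ≡ 8.

8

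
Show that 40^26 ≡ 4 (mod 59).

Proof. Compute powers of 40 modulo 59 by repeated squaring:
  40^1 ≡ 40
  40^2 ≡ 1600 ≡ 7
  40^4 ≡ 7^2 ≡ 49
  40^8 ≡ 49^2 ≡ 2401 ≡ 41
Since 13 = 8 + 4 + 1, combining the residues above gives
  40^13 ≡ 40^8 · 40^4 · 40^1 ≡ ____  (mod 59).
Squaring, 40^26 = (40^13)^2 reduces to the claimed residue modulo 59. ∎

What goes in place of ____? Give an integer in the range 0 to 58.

2

40^8 · 40^4 · 40^1 ≡ 41 · 49 · 40 = 80360.
80360 mod 59 = 2, so 40^13 ≡ 2 (mod 59).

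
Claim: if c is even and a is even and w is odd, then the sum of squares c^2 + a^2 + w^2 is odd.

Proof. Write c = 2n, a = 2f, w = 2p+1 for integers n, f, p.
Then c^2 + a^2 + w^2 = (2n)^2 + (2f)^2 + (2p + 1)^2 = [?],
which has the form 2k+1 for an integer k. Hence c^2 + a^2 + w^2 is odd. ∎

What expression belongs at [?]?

2(2f^2 + 2n^2 + 2p^2 + 2p) + 1

(2n)^2 + (2f)^2 + (2p + 1)^2 = 4f^2 + 4n^2 + 4p^2 + 4p + 1
= 2(2f^2 + 2n^2 + 2p^2 + 2p) + 1.
Since 2f^2 + 2n^2 + 2p^2 + 2p is an integer, the sum of squares is of the form 2k+1 for an integer k.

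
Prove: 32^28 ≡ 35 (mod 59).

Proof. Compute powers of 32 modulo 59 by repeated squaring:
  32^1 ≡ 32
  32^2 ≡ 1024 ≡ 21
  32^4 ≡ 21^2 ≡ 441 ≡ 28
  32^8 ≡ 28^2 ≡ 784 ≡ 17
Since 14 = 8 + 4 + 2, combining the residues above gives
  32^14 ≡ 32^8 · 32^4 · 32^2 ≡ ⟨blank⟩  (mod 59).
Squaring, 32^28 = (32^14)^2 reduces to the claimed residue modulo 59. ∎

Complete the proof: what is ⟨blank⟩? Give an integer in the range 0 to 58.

25

32^8 · 32^4 · 32^2 ≡ 17 · 28 · 21 = 9996.
9996 mod 59 = 25, so 32^14 ≡ 25 (mod 59).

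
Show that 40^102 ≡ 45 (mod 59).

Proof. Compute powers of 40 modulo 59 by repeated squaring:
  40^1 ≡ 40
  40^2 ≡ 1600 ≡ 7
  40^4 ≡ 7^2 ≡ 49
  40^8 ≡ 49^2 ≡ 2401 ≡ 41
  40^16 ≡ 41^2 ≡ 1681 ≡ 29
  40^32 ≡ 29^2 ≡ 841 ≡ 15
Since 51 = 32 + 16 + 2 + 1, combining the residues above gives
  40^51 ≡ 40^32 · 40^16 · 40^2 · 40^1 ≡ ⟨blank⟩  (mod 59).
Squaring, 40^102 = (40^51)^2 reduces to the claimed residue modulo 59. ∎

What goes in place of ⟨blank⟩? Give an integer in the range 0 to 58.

40^32 · 40^16 · 40^2 · 40^1 ≡ 15 · 29 · 7 · 40 = 121800.
121800 mod 59 = 24, so 40^51 ≡ 24 (mod 59).

24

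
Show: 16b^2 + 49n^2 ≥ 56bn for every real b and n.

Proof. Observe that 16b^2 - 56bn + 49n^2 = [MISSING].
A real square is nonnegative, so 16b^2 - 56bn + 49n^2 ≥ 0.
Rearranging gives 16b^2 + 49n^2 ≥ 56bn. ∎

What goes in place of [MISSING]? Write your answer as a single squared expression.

(4b - 7n)^2

The leading and trailing coefficients are 4^2 and 7^2, and 56 = 2·4·7, so the trinomial is (4b - 7n)^2.
Hence 16b^2 - 56bn + 49n^2 ≥ 0.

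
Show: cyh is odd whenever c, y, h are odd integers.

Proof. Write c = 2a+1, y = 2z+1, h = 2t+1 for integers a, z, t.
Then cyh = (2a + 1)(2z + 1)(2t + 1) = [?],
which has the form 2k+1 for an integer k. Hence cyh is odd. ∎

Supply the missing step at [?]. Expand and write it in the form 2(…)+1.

2(4atz + 2at + 2az + a + 2tz + t + z) + 1

Expanding: (2a + 1)(2z + 1)(2t + 1) = 8atz + 4at + 4az + 2a + 4tz + 2t + 2z + 1.
Every term except the constant is even, so this is 2(4atz + 2at + 2az + a + 2tz + t + z) + 1,
and 4atz + 2at + 2az + a + 2tz + t + z ∈ ℤ gives the required form.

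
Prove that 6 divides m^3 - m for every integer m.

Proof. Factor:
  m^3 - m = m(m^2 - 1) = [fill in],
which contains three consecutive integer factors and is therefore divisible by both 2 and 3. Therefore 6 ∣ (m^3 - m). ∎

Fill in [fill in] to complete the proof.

(m - 1)m(m + 1)

m(m^2 - 1) = m(m - 1)(m + 1) = (m - 1)m(m + 1).
These three factors are consecutive integers, so their product is divisible by 6.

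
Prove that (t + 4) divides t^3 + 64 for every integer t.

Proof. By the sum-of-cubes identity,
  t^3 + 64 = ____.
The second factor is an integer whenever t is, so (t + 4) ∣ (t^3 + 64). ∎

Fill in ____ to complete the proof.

(t + 4)(t^2 - 4t + 16)

Polynomial division of t^3 + 64 by t + 4 leaves remainder 0 and quotient t^2 - 4t + 16.
Hence t^3 + 64 = (t + 4)(t^2 - 4t + 16).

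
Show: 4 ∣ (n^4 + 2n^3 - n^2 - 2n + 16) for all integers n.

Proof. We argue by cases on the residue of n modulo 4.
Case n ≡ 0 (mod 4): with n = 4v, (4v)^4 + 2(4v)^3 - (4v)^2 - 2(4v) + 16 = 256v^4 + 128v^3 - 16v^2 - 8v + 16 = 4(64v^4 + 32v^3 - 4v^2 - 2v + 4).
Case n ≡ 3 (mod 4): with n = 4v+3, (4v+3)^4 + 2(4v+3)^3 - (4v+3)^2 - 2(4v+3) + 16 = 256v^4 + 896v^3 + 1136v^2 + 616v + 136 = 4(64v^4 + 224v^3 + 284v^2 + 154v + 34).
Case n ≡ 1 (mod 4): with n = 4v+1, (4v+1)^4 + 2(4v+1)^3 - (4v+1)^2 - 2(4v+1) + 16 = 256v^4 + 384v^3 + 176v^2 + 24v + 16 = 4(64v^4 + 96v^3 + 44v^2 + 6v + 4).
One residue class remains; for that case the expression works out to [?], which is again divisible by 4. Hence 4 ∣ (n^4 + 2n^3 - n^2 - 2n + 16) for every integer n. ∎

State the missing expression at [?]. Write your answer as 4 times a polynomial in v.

4(64v^4 + 160v^3 + 140v^2 + 50v + 10)

The residues treated are {0, 3, 1}, so the missing case is n ≡ 2 (mod 4); write n = 4v+2.
Then (4v+2)^4 + 2(4v+2)^3 - (4v+2)^2 - 2(4v+2) + 16 = 256v^4 + 640v^3 + 560v^2 + 200v + 40 = 4(64v^4 + 160v^3 + 140v^2 + 50v + 10).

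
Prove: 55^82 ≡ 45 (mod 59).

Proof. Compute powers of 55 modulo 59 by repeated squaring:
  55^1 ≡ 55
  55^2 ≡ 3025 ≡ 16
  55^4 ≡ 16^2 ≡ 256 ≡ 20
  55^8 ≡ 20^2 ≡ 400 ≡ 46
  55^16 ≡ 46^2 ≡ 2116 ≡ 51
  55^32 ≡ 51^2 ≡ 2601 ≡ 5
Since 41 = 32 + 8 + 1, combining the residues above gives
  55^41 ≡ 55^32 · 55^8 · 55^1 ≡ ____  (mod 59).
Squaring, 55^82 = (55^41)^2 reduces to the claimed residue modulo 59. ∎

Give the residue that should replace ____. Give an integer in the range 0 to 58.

Multiply the listed residues: 5 · 46 · 55 = 230 → 12650.
Reducing modulo 59: 12650 = 214·59 + 24, so 55^41 ≡ 24.

24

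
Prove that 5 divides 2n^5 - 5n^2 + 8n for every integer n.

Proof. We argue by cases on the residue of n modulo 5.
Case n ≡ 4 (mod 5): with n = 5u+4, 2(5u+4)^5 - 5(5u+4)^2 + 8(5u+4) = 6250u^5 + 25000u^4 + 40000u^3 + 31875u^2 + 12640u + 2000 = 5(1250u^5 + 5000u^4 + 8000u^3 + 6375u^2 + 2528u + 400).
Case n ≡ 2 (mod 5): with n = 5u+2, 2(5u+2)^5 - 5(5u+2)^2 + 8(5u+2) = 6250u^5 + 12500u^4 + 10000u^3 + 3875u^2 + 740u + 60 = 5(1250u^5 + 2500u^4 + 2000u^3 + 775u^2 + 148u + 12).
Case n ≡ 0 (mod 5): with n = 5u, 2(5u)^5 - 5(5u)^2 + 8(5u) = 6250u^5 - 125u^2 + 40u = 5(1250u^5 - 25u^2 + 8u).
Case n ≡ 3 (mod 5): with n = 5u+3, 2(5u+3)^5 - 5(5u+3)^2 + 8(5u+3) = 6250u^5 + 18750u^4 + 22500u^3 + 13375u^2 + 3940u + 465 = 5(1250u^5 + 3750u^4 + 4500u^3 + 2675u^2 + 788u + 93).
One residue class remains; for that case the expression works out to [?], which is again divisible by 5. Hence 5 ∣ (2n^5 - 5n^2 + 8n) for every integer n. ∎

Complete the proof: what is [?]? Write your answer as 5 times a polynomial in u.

5(1250u^5 + 1250u^4 + 500u^3 + 75u^2 + 8u + 1)

Only n ≡ 1 (mod 5) is unaccounted for. Put n = 5u+1:
2(5u+1)^5 - 5(5u+1)^2 + 8(5u+1) expands to 6250u^5 + 6250u^4 + 2500u^3 + 375u^2 + 40u + 5,
and factoring out 5 leaves 5(1250u^5 + 1250u^4 + 500u^3 + 75u^2 + 8u + 1).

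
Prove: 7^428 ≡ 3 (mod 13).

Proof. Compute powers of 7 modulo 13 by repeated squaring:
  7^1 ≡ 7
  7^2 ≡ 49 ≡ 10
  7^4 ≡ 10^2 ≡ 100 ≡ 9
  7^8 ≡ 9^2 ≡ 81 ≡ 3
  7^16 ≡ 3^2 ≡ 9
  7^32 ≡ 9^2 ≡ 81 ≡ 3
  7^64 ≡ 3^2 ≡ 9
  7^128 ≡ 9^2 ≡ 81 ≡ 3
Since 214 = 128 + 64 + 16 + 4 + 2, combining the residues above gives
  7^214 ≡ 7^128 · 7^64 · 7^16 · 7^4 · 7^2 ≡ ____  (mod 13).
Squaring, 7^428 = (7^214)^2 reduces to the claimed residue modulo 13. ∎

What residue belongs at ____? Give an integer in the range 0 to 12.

7^128 · 7^64 · 7^16 · 7^4 · 7^2 ≡ 3 · 9 · 9 · 9 · 10 = 21870.
21870 mod 13 = 4, so 7^214 ≡ 4 (mod 13).

4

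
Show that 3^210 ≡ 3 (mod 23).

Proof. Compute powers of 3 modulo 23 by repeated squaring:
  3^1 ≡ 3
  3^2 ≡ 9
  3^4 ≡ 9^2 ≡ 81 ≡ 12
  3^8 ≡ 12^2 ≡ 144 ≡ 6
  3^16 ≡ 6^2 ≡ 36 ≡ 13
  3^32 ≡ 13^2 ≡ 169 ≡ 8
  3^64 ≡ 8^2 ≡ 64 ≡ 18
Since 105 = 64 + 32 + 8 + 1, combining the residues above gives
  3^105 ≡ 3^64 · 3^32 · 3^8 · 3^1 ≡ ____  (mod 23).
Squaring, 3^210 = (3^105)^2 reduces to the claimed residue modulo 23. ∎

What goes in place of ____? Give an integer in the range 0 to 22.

3^64 · 3^32 · 3^8 · 3^1 ≡ 18 · 8 · 6 · 3 = 2592.
2592 mod 23 = 16, so 3^105 ≡ 16 (mod 23).

16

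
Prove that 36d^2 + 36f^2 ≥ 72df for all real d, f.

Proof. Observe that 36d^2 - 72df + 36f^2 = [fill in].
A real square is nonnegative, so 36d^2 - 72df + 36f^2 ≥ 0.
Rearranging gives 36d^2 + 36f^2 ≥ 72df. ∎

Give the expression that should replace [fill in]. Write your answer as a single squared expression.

36d^2 - 72df + 36f^2 is a perfect-square trinomial: the outer terms are (6d)^2 and (6f)^2, and the cross term is -2·6d·6f.
So 36d^2 - 72df + 36f^2 = (6d - 6f)^2 ≥ 0.

(6d - 6f)^2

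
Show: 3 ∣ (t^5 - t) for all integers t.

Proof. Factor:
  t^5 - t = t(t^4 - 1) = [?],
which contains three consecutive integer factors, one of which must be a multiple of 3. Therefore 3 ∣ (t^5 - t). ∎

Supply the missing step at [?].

t^4 - 1 = (t^2 - 1)(t^2 + 1), and t^2 - 1 = (t-1)(t+1).
So t(t^4 - 1) = (t - 1)t(t + 1)(t^2 + 1).

(t - 1)t(t + 1)(t^2 + 1)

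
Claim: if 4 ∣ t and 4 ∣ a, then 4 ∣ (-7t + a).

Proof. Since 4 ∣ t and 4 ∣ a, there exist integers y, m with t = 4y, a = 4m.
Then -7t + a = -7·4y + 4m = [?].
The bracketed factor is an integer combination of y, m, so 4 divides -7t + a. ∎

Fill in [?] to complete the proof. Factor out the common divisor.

4(m - 7y)

Each term has a factor of 4: -7·4y + 4m = 4·(m - 7y).
Since m - 7y is an integer, 4 ∣ (-7t + a).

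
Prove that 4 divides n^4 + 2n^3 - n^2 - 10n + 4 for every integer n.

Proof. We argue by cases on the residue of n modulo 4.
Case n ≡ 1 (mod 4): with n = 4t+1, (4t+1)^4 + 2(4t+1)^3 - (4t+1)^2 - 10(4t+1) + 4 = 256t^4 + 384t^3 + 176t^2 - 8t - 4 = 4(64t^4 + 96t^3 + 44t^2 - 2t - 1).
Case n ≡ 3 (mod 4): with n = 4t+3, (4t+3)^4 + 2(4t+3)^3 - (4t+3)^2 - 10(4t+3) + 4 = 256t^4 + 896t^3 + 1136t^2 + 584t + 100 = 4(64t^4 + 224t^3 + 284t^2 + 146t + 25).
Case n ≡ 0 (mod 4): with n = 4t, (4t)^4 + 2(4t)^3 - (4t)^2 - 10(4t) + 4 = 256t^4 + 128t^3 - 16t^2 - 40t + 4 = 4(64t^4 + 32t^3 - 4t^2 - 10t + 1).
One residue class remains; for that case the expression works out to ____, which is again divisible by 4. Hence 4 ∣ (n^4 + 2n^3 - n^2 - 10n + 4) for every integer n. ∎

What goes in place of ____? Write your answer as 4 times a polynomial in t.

Only n ≡ 2 (mod 4) is unaccounted for. Put n = 4t+2:
(4t+2)^4 + 2(4t+2)^3 - (4t+2)^2 - 10(4t+2) + 4 expands to 256t^4 + 640t^3 + 560t^2 + 168t + 12,
and factoring out 4 leaves 4(64t^4 + 160t^3 + 140t^2 + 42t + 3).

4(64t^4 + 160t^3 + 140t^2 + 42t + 3)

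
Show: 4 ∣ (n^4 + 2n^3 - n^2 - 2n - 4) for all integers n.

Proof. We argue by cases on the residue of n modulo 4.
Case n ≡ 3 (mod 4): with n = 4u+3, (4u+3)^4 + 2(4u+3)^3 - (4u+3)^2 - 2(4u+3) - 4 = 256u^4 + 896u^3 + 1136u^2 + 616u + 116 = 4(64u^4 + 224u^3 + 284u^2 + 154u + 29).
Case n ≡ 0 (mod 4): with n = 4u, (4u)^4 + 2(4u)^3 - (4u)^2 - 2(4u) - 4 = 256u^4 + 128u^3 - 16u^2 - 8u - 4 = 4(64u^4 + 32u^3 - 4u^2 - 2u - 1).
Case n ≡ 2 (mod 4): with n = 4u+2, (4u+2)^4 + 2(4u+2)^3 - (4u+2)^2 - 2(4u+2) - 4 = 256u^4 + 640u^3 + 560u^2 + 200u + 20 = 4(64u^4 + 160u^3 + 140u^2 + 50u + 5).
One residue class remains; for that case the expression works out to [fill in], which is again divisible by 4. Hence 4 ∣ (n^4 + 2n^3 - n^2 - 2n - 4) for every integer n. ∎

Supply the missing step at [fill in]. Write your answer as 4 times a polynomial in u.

The residues treated are {3, 0, 2}, so the missing case is n ≡ 1 (mod 4); write n = 4u+1.
Then (4u+1)^4 + 2(4u+1)^3 - (4u+1)^2 - 2(4u+1) - 4 = 256u^4 + 384u^3 + 176u^2 + 24u - 4 = 4(64u^4 + 96u^3 + 44u^2 + 6u - 1).

4(64u^4 + 96u^3 + 44u^2 + 6u - 1)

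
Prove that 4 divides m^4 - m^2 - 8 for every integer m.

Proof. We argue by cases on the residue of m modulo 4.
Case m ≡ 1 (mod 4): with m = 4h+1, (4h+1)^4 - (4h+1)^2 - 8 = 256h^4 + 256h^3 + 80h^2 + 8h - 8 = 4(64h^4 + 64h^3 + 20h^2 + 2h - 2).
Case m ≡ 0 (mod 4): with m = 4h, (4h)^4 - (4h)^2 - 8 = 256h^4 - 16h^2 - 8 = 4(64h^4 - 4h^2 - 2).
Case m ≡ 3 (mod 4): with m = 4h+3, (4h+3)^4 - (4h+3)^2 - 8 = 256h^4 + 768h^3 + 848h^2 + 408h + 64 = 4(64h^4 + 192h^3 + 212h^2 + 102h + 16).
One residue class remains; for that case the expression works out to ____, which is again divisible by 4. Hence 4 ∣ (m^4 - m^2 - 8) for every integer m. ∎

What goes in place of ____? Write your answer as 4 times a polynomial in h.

Only m ≡ 2 (mod 4) is unaccounted for. Put m = 4h+2:
(4h+2)^4 - (4h+2)^2 - 8 expands to 256h^4 + 512h^3 + 368h^2 + 112h + 4,
and factoring out 4 leaves 4(64h^4 + 128h^3 + 92h^2 + 28h + 1).

4(64h^4 + 128h^3 + 92h^2 + 28h + 1)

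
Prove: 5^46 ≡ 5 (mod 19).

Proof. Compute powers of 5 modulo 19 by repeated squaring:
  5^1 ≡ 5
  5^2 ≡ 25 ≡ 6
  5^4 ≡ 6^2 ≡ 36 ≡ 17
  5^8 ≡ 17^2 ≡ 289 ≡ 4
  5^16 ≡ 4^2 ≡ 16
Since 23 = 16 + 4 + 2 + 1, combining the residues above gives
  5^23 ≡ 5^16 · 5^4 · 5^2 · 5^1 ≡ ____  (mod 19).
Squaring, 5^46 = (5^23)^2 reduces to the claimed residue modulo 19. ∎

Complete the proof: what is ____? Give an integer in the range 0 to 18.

5^16 · 5^4 · 5^2 · 5^1 ≡ 16 · 17 · 6 · 5 = 8160.
8160 mod 19 = 9, so 5^23 ≡ 9 (mod 19).

9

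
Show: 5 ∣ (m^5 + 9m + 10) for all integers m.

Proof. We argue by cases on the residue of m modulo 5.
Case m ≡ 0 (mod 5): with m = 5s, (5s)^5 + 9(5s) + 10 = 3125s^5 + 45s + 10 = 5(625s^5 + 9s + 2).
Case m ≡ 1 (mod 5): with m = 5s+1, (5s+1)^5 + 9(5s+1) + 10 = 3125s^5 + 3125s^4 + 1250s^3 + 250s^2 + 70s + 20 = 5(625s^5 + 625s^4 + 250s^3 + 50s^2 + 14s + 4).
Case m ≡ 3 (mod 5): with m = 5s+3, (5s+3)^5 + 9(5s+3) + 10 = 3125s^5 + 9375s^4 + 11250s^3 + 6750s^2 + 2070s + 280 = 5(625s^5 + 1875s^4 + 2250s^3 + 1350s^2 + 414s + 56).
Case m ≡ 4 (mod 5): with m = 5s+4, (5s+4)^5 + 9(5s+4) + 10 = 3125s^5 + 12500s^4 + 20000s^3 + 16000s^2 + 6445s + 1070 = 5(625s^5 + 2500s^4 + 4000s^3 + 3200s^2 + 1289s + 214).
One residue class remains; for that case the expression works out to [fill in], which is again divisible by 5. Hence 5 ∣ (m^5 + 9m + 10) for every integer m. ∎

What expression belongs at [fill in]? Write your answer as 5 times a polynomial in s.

Only m ≡ 2 (mod 5) is unaccounted for. Put m = 5s+2:
(5s+2)^5 + 9(5s+2) + 10 expands to 3125s^5 + 6250s^4 + 5000s^3 + 2000s^2 + 445s + 60,
and factoring out 5 leaves 5(625s^5 + 1250s^4 + 1000s^3 + 400s^2 + 89s + 12).

5(625s^5 + 1250s^4 + 1000s^3 + 400s^2 + 89s + 12)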